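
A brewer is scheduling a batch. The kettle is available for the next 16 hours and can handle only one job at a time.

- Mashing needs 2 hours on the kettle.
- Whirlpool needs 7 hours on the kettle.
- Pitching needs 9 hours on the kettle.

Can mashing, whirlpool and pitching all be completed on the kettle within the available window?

Running back to back, the jobs need 2 + 7 + 9 = 18 hours on the kettle.
Since 18 > 16, they cannot all fit.

No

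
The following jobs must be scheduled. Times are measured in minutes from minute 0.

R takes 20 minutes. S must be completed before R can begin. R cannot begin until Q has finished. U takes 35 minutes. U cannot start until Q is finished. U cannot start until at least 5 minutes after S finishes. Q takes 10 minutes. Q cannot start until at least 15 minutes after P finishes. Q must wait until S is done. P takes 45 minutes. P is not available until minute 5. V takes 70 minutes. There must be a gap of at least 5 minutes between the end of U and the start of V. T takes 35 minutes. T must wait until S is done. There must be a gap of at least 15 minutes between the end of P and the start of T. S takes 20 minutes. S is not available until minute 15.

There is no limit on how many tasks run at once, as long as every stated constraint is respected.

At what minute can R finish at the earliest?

After its own release at minute 15, S can start at minute 15 and finishes at minute 35.
P waits on its own release at minute 5, so it starts at minute 5 and finishes at 5 + 45 = minute 50.
Q cannot start until P (finishes minute 50, plus 15-minute gap → minute 65); S (finishes minute 35). The controlling bound is minute 65, so Q finishes at 65 + 10 = minute 75.
For R: S (finishes minute 35); Q (finishes minute 75). Taking the maximum gives a start of minute 75, and it finishes at 75 + 20 = minute 95.

95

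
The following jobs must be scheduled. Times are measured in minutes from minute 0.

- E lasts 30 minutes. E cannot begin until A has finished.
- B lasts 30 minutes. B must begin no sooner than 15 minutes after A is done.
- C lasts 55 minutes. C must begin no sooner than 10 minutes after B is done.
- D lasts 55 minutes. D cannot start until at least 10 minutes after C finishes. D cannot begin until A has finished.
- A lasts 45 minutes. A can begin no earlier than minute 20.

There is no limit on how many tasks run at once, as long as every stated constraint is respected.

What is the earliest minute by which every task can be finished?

240

After its own release at minute 20, A can start at minute 20 and finishes at minute 65.
E cannot begin until A (finishes minute 65). It runs from minute 65 to 65 + 30 = minute 95.
B waits on A (finishes minute 65, plus 15-minute gap → minute 80), so it starts at minute 80 and finishes at 80 + 30 = minute 110.
After B (finishes minute 110, plus 10-minute gap → minute 120), C can start at minute 120 and finishes at minute 175.
D has to wait for C (finishes minute 175, plus 10-minute gap → minute 185); A (finishes minute 65). The latest of these is minute 185, so D runs minute 185 to 185 + 55 = minute 240.
All tasks are finished once the last one completes. Finish times: A at 65, B at 110, C at 175, D at 240, E at 95. The latest is minute 240.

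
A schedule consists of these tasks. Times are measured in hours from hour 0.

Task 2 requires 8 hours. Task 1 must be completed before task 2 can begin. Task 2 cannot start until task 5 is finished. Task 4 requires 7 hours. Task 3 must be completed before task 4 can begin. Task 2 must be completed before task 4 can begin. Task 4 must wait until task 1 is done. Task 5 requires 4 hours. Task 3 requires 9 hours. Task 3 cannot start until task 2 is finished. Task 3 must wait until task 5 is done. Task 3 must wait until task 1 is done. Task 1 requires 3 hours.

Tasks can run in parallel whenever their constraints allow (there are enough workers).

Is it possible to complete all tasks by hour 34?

Task 5 can start immediately at hour 0; it finishes at hour 4.
Nothing blocks task 1, so it runs from hour 0 to hour 3.
Task 2 cannot start until task 1 (finishes hour 3); task 5 (finishes hour 4). The controlling bound is hour 4, so task 2 finishes at 4 + 8 = hour 12.
Task 3 cannot start until task 2 (finishes hour 12); task 5 (finishes hour 4); task 1 (finishes hour 3). The controlling bound is hour 12, so task 3 finishes at 12 + 9 = hour 21.
Task 4 cannot start until task 3 (finishes hour 21); task 2 (finishes hour 12); task 1 (finishes hour 3). The controlling bound is hour 21, so task 4 finishes at 21 + 7 = hour 28.
Every task is finished by hour 28, which is no later than the deadline of 34, so the schedule is feasible.

Yes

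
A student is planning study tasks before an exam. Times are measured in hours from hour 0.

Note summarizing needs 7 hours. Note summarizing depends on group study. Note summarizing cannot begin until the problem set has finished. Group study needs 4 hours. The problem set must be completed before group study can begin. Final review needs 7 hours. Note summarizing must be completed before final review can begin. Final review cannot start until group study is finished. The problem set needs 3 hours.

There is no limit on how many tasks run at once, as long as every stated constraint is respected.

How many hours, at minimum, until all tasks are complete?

21

The problem set has no prerequisites, so it starts at hour 0 and finishes at hour 3.
Group study waits on the problem set (finishes hour 3), so it starts at hour 3 and finishes at 3 + 4 = hour 7.
Note summarizing has to wait for group study (finishes hour 7); the problem set (finishes hour 3). The latest of these is hour 7, so note summarizing runs hour 7 to 7 + 7 = hour 14.
For final review: note summarizing (finishes hour 14); group study (finishes hour 7). Taking the maximum gives a start of hour 14, and it finishes at 14 + 7 = hour 21.
All tasks are finished once the last one completes. Finish times: The problem set at 3, Group study at 7, Note summarizing at 14, Final review at 21. The latest is hour 21.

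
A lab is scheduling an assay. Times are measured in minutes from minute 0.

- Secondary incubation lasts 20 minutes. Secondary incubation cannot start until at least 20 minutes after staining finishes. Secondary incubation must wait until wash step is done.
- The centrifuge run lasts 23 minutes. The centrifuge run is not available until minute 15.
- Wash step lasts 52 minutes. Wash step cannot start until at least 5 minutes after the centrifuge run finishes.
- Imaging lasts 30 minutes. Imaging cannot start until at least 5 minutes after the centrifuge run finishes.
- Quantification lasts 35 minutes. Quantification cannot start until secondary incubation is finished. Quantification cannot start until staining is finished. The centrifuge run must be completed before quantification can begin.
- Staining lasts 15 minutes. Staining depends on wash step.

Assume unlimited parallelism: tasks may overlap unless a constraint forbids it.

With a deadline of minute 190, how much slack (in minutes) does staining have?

5

The centrifuge run cannot begin until its own release at minute 15. It runs from minute 15 to 15 + 23 = minute 38.
After the centrifuge run (finishes minute 38, plus 5-minute gap → minute 43), wash step can start at minute 43 and finishes at minute 95.
Staining waits on wash step (finishes minute 95), so it starts at minute 95 and finishes at 95 + 15 = minute 110.

Working backward from the deadline:
Quantification must finish by minute 190; it takes 35 minutes, so it must start by 190 − 35 = minute 155.
Secondary incubation must finish before quantification (must start by minute 155). With a 20-minute duration, secondary incubation must start by 155 − 20 = minute 135.
Staining feeds secondary incubation (must start by minute 135, minus 20-minute gap → minute 115); quantification (must start by minute 155). Taking the minimum, staining must finish by minute 115 and start by 115 − 15 = minute 100.
So staining can start as early as minute 95 and as late as minute 100, giving 100 − 95 = 5 minutes of slack.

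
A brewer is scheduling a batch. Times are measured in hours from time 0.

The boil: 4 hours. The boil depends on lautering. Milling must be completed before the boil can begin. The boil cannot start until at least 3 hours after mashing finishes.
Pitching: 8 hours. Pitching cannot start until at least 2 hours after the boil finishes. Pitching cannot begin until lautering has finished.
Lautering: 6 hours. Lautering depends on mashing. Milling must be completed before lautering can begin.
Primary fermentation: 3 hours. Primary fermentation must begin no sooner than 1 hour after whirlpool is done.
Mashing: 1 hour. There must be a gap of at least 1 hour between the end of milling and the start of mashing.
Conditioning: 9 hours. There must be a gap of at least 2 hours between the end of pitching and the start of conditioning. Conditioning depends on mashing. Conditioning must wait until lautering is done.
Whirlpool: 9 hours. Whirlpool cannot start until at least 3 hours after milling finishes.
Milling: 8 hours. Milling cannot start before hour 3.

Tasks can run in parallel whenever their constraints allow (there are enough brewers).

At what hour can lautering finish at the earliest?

19

Milling cannot begin until its own release at hour 3. It runs from hour 3 to 3 + 8 = hour 11.
After milling (finishes hour 11, plus 1-hour gap → hour 12), mashing can start at hour 12 and finishes at hour 13.
Lautering needs all of mashing (finishes hour 13); milling (finishes hour 11). That puts its earliest start at hour 13; it finishes at 13 + 6 = hour 19.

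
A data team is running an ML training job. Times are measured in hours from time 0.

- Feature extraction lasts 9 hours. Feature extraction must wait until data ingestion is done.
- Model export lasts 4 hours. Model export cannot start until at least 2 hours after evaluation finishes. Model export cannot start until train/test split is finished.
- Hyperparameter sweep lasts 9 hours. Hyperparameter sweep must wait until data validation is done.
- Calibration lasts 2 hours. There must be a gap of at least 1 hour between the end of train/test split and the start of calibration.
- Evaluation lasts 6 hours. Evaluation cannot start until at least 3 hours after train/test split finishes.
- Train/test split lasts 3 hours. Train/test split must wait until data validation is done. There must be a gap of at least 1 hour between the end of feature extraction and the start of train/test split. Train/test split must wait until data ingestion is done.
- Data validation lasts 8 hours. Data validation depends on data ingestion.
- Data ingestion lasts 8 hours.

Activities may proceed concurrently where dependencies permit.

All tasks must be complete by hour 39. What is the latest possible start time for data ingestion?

Nothing follows model export; the deadline of hour 39 is its only limit. It must start by 39 − 4 = hour 35.
Evaluation must finish before model export (must start by hour 35, minus 2-hour gap → hour 33). With a 6-hour duration, evaluation must start by 33 − 6 = hour 27.
Nothing follows calibration; the deadline of hour 39 is its only limit. It must start by 39 − 2 = hour 37.
Train/test split has several dependents: evaluation (must start by hour 27, minus 3-hour gap → hour 24); calibration (must start by hour 37, minus 1-hour gap → hour 36); model export (must start by hour 35). The earliest of those limits is hour 24, so train/test split must start by 24 − 3 = hour 21.
Hyperparameter sweep must finish by hour 39; it takes 9 hours, so it must start by 39 − 9 = hour 30.
Data validation has several dependents: train/test split (must start by hour 21); hyperparameter sweep (must start by hour 30). The earliest of those limits is hour 21, so data validation must start by 21 − 8 = hour 13.
Feature extraction must finish before train/test split (must start by hour 21, minus 1-hour gap → hour 20). With a 9-hour duration, feature extraction must start by 20 − 9 = hour 11.
Data ingestion has several dependents: data validation (must start by hour 13); feature extraction (must start by hour 11); train/test split (must start by hour 21). The earliest of those limits is hour 11, so data ingestion must start by 11 − 8 = hour 3.

3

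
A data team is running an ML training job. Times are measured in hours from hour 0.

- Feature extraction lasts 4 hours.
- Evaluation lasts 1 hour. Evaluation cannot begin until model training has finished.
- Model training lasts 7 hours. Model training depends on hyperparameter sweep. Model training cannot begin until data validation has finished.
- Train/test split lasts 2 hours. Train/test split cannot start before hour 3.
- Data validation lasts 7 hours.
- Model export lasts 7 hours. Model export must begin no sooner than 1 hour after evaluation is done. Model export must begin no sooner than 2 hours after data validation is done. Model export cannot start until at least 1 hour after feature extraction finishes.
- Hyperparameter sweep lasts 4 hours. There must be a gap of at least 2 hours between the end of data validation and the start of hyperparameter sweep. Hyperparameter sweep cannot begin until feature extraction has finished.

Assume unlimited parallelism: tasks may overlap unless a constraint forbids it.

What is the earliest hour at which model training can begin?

13

Feature extraction has no prerequisites, so it starts at hour 0 and finishes at hour 4.
Data validation can start immediately at hour 0; it finishes at hour 7.
Hyperparameter sweep needs all of data validation (finishes hour 7, plus 2-hour gap → hour 9); feature extraction (finishes hour 4). That puts its earliest start at hour 9; it finishes at 9 + 4 = hour 13.
Model training waits on hyperparameter sweep (finishes hour 13); data validation (finishes hour 7). The latest of these is hour 13, which is the earliest model training can start.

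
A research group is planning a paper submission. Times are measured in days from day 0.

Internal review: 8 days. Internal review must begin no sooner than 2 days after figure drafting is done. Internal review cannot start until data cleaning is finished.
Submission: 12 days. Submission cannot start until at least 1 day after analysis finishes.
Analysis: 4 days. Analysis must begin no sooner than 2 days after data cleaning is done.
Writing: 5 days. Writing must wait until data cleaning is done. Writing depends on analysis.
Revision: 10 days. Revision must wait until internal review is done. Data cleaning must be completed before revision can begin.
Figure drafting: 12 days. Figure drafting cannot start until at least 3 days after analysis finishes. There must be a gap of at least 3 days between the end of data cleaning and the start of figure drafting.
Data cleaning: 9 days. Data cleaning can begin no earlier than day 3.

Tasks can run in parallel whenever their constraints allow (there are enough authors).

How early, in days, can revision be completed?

After its own release at day 3, data cleaning can start at day 3 and finishes at day 12.
After data cleaning (finishes day 12, plus 2-day gap → day 14), analysis can start at day 14 and finishes at day 18.
Figure drafting needs all of analysis (finishes day 18, plus 3-day gap → day 21); data cleaning (finishes day 12, plus 3-day gap → day 15). That puts its earliest start at day 21; it finishes at 21 + 12 = day 33.
For internal review: figure drafting (finishes day 33, plus 2-day gap → day 35); data cleaning (finishes day 12). Taking the maximum gives a start of day 35, and it finishes at 35 + 8 = day 43.
Revision cannot start until internal review (finishes day 43); data cleaning (finishes day 12). The controlling bound is day 43, so revision finishes at 43 + 10 = day 53.

53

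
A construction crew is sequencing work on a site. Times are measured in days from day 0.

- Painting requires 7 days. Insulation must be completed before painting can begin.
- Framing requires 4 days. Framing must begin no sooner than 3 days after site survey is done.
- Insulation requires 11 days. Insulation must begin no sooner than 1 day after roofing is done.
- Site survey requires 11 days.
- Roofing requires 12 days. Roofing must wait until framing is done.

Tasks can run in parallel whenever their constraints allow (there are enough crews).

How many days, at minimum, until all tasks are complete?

Site survey can start immediately at day 0; it finishes at day 11.
After site survey (finishes day 11, plus 3-day gap → day 14), framing can start at day 14 and finishes at day 18.
Roofing cannot begin until framing (finishes day 18). It runs from day 18 to 18 + 12 = day 30.
Insulation waits on roofing (finishes day 30, plus 1-day gap → day 31), so it starts at day 31 and finishes at 31 + 11 = day 42.
After insulation (finishes day 42), painting can start at day 42 and finishes at day 49.
All tasks are finished once the last one completes. Finish times: Site survey at 11, Framing at 18, Roofing at 30, Insulation at 42, Painting at 49. The latest is day 49.

49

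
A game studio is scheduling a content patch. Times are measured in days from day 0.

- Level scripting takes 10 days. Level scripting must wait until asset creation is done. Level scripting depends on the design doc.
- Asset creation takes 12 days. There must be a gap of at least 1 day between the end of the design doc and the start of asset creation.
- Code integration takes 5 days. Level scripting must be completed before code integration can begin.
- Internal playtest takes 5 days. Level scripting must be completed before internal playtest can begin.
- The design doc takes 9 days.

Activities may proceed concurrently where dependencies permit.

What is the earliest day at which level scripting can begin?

Nothing blocks the design doc, so it runs from day 0 to day 9.
Asset creation waits on the design doc (finishes day 9, plus 1-day gap → day 10), so it starts at day 10 and finishes at 10 + 12 = day 22.
Level scripting waits on asset creation (finishes day 22); the design doc (finishes day 9). The latest of these is day 22, which is the earliest level scripting can start.

22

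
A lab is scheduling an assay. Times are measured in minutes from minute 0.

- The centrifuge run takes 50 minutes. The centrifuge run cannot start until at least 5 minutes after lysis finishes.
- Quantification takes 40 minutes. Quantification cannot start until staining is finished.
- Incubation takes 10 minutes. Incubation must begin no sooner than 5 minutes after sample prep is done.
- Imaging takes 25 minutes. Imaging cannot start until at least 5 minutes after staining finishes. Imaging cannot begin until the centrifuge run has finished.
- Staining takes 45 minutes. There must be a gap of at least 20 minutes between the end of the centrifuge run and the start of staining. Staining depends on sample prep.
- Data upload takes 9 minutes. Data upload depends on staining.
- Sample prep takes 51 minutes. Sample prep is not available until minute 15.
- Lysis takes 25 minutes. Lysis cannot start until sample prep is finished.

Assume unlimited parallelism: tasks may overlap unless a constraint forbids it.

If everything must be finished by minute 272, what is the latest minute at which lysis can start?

Imaging has no dependents, so it just needs to finish by minute 272. Starting by 272 − 25 = minute 247 achieves that.
Quantification has no dependents, so it just needs to finish by minute 272. Starting by 272 − 40 = minute 232 achieves that.
Data upload has no dependents, so it just needs to finish by minute 272. Starting by 272 − 9 = minute 263 achieves that.
Staining has several dependents: imaging (must start by minute 247, minus 5-minute gap → minute 242); quantification (must start by minute 232); data upload (must start by minute 263). The earliest of those limits is minute 232, so staining must start by 232 − 45 = minute 187.
The centrifuge run has several dependents: staining (must start by minute 187, minus 20-minute gap → minute 167); imaging (must start by minute 247). The earliest of those limits is minute 167, so the centrifuge run must start by 167 − 50 = minute 117.
Lysis must finish before the centrifuge run (must start by minute 117, minus 5-minute gap → minute 112). With a 25-minute duration, lysis must start by 112 − 25 = minute 87.

87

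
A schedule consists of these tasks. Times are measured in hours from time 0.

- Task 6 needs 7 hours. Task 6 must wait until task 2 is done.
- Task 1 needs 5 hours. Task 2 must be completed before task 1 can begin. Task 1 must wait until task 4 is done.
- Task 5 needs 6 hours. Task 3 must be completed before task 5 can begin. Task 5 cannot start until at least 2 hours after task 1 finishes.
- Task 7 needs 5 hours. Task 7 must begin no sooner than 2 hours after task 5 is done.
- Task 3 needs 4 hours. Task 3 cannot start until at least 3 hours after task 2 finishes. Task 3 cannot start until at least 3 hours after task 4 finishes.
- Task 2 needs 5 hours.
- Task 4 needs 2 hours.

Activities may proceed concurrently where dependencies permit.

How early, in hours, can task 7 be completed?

25

Task 4 has no prerequisites, so it starts at hour 0 and finishes at hour 2.
Task 2 has no prerequisites, so it starts at hour 0 and finishes at hour 5.
Task 3 needs all of task 2 (finishes hour 5, plus 3-hour gap → hour 8); task 4 (finishes hour 2, plus 3-hour gap → hour 5). That puts its earliest start at hour 8; it finishes at 8 + 4 = hour 12.
Task 1 needs all of task 2 (finishes hour 5); task 4 (finishes hour 2). That puts its earliest start at hour 5; it finishes at 5 + 5 = hour 10.
Task 5 has to wait for task 3 (finishes hour 12); task 1 (finishes hour 10, plus 2-hour gap → hour 12). The latest of these is hour 12, so task 5 runs hour 12 to 12 + 6 = hour 18.
After task 5 (finishes hour 18, plus 2-hour gap → hour 20), task 7 can start at hour 20 and finishes at hour 25.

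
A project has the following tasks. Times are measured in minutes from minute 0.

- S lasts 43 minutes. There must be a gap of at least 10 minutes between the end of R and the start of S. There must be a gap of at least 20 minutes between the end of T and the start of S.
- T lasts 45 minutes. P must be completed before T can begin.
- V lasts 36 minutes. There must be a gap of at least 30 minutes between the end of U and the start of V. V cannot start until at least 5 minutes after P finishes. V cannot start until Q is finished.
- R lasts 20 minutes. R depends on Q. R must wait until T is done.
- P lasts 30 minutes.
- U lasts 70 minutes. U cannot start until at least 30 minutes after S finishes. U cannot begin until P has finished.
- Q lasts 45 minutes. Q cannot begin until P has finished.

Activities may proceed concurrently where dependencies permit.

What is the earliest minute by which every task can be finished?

P has no prerequisites, so it starts at minute 0 and finishes at minute 30.
T waits on P (finishes minute 30), so it starts at minute 30 and finishes at 30 + 45 = minute 75.
Q cannot begin until P (finishes minute 30). It runs from minute 30 to 30 + 45 = minute 75.
R has to wait for Q (finishes minute 75); T (finishes minute 75). The latest of these is minute 75, so R runs minute 75 to 75 + 20 = minute 95.
S has to wait for R (finishes minute 95, plus 10-minute gap → minute 105); T (finishes minute 75, plus 20-minute gap → minute 95). The latest of these is minute 105, so S runs minute 105 to 105 + 43 = minute 148.
U needs all of S (finishes minute 148, plus 30-minute gap → minute 178); P (finishes minute 30). That puts its earliest start at minute 178; it finishes at 178 + 70 = minute 248.
V cannot start until U (finishes minute 248, plus 30-minute gap → minute 278); P (finishes minute 30, plus 5-minute gap → minute 35); Q (finishes minute 75). The controlling bound is minute 278, so V finishes at 278 + 36 = minute 314.
All tasks are finished once the last one completes. Finish times: P at 30, Q at 75, R at 95, S at 148, T at 75, U at 248, V at 314. The latest is minute 314.

314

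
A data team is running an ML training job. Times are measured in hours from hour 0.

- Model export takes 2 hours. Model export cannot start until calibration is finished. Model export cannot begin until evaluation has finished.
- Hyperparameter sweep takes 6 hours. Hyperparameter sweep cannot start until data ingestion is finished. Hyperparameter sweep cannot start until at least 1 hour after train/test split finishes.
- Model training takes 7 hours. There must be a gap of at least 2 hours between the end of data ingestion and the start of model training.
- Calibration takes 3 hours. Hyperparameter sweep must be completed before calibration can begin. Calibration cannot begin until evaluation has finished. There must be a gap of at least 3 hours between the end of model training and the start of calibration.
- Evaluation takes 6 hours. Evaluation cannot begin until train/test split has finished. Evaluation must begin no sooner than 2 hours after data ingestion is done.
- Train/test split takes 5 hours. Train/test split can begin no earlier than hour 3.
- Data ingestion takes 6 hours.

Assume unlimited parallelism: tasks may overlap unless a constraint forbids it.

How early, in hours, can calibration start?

After its own release at hour 3, train/test split can start at hour 3 and finishes at hour 8.
Data ingestion can start immediately at hour 0; it finishes at hour 6.
For evaluation: train/test split (finishes hour 8); data ingestion (finishes hour 6, plus 2-hour gap → hour 8). Taking the maximum gives a start of hour 8, and it finishes at 8 + 6 = hour 14.
Model training cannot begin until data ingestion (finishes hour 6, plus 2-hour gap → hour 8). It runs from hour 8 to 8 + 7 = hour 15.
Hyperparameter sweep cannot start until data ingestion (finishes hour 6); train/test split (finishes hour 8, plus 1-hour gap → hour 9). The controlling bound is hour 9, so hyperparameter sweep finishes at 9 + 6 = hour 15.
Calibration waits on hyperparameter sweep (finishes hour 15); evaluation (finishes hour 14); model training (finishes hour 15, plus 3-hour gap → hour 18). The latest of these is hour 18, which is the earliest calibration can start.

18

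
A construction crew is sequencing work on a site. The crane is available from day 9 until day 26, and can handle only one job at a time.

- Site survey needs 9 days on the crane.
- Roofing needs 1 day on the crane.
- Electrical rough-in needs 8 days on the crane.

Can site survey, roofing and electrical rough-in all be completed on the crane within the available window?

No

The crane window is 26 − 9 = 17 days.
Running back to back, the jobs need 9 + 1 + 8 = 18 days on the crane.
Since 18 > 17, they cannot all fit.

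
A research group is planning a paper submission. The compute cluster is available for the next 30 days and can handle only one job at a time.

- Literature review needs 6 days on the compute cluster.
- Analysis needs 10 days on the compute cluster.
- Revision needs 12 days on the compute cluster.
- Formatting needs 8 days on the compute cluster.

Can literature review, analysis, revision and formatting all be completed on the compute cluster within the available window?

Running back to back, the jobs need 6 + 10 + 12 + 8 = 36 days on the compute cluster.
Since 36 > 30, they cannot all fit.

No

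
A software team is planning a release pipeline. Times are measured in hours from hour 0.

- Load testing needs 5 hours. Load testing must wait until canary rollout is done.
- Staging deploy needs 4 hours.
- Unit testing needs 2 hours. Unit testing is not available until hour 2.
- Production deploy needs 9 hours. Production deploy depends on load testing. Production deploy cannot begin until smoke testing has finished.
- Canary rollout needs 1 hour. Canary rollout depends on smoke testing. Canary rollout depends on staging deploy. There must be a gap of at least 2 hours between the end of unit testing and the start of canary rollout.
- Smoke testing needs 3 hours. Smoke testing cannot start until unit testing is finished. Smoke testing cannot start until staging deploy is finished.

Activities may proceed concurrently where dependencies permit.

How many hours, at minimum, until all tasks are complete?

Staging deploy can start immediately at hour 0; it finishes at hour 4.
After its own release at hour 2, unit testing can start at hour 2 and finishes at hour 4.
Smoke testing cannot start until unit testing (finishes hour 4); staging deploy (finishes hour 4). The controlling bound is hour 4, so smoke testing finishes at 4 + 3 = hour 7.
Canary rollout has to wait for smoke testing (finishes hour 7); staging deploy (finishes hour 4); unit testing (finishes hour 4, plus 2-hour gap → hour 6). The latest of these is hour 7, so canary rollout runs hour 7 to 7 + 1 = hour 8.
After canary rollout (finishes hour 8), load testing can start at hour 8 and finishes at hour 13.
Production deploy has to wait for load testing (finishes hour 13); smoke testing (finishes hour 7). The latest of these is hour 13, so production deploy runs hour 13 to 13 + 9 = hour 22.
All tasks are finished once the last one completes. Finish times: Unit testing at 4, Staging deploy at 4, Smoke testing at 7, Canary rollout at 8, Load testing at 13, Production deploy at 22. The latest is hour 22.

22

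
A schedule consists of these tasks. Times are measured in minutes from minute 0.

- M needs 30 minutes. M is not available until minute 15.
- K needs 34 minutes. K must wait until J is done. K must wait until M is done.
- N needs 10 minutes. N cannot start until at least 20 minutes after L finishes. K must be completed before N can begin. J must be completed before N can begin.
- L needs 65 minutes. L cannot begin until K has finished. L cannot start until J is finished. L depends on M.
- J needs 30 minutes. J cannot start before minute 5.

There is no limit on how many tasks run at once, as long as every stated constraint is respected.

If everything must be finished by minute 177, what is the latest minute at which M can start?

Nothing follows N; the deadline of minute 177 is its only limit. It must start by 177 − 10 = minute 167.
L must finish before N (must start by minute 167, minus 20-minute gap → minute 147). With a 65-minute duration, L must start by 147 − 65 = minute 82.
K has several dependents: L (must start by minute 82); N (must start by minute 167). The earliest of those limits is minute 82, so K must start by 82 − 34 = minute 48.
For M: K (must start by minute 48); L (must start by minute 82). The most restrictive is minute 48; with a 30-minute duration, M must start by minute 18.

18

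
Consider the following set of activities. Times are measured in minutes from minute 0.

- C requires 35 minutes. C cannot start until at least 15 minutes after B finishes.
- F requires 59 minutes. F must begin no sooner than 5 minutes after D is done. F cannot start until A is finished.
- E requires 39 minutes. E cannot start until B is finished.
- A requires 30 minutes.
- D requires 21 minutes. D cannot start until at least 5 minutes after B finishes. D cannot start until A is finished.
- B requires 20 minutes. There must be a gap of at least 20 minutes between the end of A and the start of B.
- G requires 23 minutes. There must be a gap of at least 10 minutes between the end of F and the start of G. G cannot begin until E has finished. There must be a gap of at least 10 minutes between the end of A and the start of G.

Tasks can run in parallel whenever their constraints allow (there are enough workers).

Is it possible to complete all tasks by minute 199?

Yes

Nothing blocks A, so it runs from minute 0 to minute 30.
B cannot begin until A (finishes minute 30, plus 20-minute gap → minute 50). It runs from minute 50 to 50 + 20 = minute 70.
After B (finishes minute 70), E can start at minute 70 and finishes at minute 109.
D cannot start until B (finishes minute 70, plus 5-minute gap → minute 75); A (finishes minute 30). The controlling bound is minute 75, so D finishes at 75 + 21 = minute 96.
F needs all of D (finishes minute 96, plus 5-minute gap → minute 101); A (finishes minute 30). That puts its earliest start at minute 101; it finishes at 101 + 59 = minute 160.
For G: F (finishes minute 160, plus 10-minute gap → minute 170); E (finishes minute 109); A (finishes minute 30, plus 10-minute gap → minute 40). Taking the maximum gives a start of minute 170, and it finishes at 170 + 23 = minute 193.
After B (finishes minute 70, plus 15-minute gap → minute 85), C can start at minute 85 and finishes at minute 120.
Every task is finished by minute 193, which is no later than the deadline of 199, so the schedule is feasible.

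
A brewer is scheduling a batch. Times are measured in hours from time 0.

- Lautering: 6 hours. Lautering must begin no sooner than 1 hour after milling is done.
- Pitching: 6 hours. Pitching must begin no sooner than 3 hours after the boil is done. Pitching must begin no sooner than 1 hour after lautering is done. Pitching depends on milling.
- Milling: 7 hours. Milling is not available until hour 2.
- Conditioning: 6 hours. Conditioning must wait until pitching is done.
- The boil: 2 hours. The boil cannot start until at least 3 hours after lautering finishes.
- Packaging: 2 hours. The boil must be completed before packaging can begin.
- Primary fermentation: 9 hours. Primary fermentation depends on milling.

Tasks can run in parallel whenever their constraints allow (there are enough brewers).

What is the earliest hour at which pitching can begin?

After its own release at hour 2, milling can start at hour 2 and finishes at hour 9.
Lautering waits on milling (finishes hour 9, plus 1-hour gap → hour 10), so it starts at hour 10 and finishes at 10 + 6 = hour 16.
The boil waits on lautering (finishes hour 16, plus 3-hour gap → hour 19), so it starts at hour 19 and finishes at 19 + 2 = hour 21.
Pitching waits on the boil (finishes hour 21, plus 3-hour gap → hour 24); lautering (finishes hour 16, plus 1-hour gap → hour 17); milling (finishes hour 9). The latest of these is hour 24, which is the earliest pitching can start.

24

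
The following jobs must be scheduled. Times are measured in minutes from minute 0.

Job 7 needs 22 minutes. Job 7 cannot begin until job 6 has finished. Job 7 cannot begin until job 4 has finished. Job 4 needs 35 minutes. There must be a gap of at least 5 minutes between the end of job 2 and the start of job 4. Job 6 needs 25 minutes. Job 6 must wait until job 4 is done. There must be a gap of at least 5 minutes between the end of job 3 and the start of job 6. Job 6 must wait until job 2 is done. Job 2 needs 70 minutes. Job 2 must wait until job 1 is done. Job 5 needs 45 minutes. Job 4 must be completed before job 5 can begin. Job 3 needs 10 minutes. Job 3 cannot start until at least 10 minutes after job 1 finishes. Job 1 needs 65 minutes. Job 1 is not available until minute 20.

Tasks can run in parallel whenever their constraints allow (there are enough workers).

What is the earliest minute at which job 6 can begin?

195

Job 1 waits on its own release at minute 20, so it starts at minute 20 and finishes at 20 + 65 = minute 85.
Job 3 waits on job 1 (finishes minute 85, plus 10-minute gap → minute 95), so it starts at minute 95 and finishes at 95 + 10 = minute 105.
After job 1 (finishes minute 85), job 2 can start at minute 85 and finishes at minute 155.
Job 4 waits on job 2 (finishes minute 155, plus 5-minute gap → minute 160), so it starts at minute 160 and finishes at 160 + 35 = minute 195.
Job 6 waits on job 4 (finishes minute 195); job 3 (finishes minute 105, plus 5-minute gap → minute 110); job 2 (finishes minute 155). The latest of these is minute 195, which is the earliest job 6 can start.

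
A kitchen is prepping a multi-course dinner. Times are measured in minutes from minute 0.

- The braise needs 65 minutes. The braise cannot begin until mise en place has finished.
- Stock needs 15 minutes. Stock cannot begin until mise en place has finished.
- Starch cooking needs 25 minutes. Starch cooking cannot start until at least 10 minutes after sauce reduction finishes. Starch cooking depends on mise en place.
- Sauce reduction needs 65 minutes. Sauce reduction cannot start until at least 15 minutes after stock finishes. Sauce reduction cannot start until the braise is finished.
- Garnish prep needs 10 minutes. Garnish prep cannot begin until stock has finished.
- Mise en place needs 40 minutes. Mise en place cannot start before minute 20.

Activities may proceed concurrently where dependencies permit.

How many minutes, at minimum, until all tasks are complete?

225

Mise en place waits on its own release at minute 20, so it starts at minute 20 and finishes at 20 + 40 = minute 60.
After mise en place (finishes minute 60), the braise can start at minute 60 and finishes at minute 125.
Stock cannot begin until mise en place (finishes minute 60). It runs from minute 60 to 60 + 15 = minute 75.
After stock (finishes minute 75), garnish prep can start at minute 75 and finishes at minute 85.
For sauce reduction: stock (finishes minute 75, plus 15-minute gap → minute 90); the braise (finishes minute 125). Taking the maximum gives a start of minute 125, and it finishes at 125 + 65 = minute 190.
For starch cooking: sauce reduction (finishes minute 190, plus 10-minute gap → minute 200); mise en place (finishes minute 60). Taking the maximum gives a start of minute 200, and it finishes at 200 + 25 = minute 225.
All tasks are finished once the last one completes. Finish times: Mise en place at 60, Stock at 75, The braise at 125, Sauce reduction at 190, Starch cooking at 225, Garnish prep at 85. The latest is minute 225.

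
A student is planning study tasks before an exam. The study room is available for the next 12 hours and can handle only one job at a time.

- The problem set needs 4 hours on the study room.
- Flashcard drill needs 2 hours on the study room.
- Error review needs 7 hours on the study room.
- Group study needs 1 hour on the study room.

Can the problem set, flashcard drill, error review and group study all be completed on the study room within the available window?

Running back to back, the jobs need 4 + 2 + 7 + 1 = 14 hours on the study room.
Since 14 > 12, they cannot all fit.

No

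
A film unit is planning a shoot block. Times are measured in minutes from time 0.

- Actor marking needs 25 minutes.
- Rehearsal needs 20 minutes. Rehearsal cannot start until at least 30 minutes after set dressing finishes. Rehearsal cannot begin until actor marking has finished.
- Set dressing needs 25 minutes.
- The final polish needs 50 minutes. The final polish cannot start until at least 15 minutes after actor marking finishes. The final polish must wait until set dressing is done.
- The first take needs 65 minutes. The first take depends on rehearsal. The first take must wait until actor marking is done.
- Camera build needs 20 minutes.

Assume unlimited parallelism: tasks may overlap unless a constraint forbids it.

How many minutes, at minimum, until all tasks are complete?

140

Actor marking can start immediately at minute 0; it finishes at minute 25.
Nothing blocks camera build, so it runs from minute 0 to minute 20.
Set dressing has no prerequisites, so it starts at minute 0 and finishes at minute 25.
The final polish cannot start until actor marking (finishes minute 25, plus 15-minute gap → minute 40); set dressing (finishes minute 25). The controlling bound is minute 40, so the final polish finishes at 40 + 50 = minute 90.
Rehearsal has to wait for set dressing (finishes minute 25, plus 30-minute gap → minute 55); actor marking (finishes minute 25). The latest of these is minute 55, so rehearsal runs minute 55 to 55 + 20 = minute 75.
The first take cannot start until rehearsal (finishes minute 75); actor marking (finishes minute 25). The controlling bound is minute 75, so the first take finishes at 75 + 65 = minute 140.
All tasks are finished once the last one completes. Finish times: Set dressing at 25, Camera build at 20, Actor marking at 25, Rehearsal at 75, The final polish at 90, The first take at 140. The latest is minute 140.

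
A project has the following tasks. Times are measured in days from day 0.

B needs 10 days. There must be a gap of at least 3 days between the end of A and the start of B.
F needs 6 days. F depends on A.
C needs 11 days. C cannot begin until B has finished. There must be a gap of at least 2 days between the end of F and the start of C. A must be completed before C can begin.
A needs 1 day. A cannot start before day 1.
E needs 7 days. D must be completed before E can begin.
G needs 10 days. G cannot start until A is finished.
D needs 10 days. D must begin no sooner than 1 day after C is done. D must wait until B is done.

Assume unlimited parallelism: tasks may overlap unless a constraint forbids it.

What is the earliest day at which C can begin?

After its own release at day 1, A can start at day 1 and finishes at day 2.
F waits on A (finishes day 2), so it starts at day 2 and finishes at 2 + 6 = day 8.
B cannot begin until A (finishes day 2, plus 3-day gap → day 5). It runs from day 5 to 5 + 10 = day 15.
C waits on B (finishes day 15); F (finishes day 8, plus 2-day gap → day 10); A (finishes day 2). The latest of these is day 15, which is the earliest C can start.

15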